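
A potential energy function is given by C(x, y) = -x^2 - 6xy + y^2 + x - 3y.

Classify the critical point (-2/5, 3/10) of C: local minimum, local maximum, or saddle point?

saddle point

The Hessian of C is constant: H = [[-2, -6], [-6, 2]].
det(H) = (-2)·2 − (-6)² = -40.
Since det(H) < 0, H is indefinite and the critical point is a saddle point.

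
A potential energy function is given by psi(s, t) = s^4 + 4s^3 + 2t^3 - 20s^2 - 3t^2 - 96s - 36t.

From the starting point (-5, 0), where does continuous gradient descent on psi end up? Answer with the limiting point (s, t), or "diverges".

(-4, 3)

psi is separable, so gradient descent decouples: s follows -∂psi/∂s, t follows -∂psi/∂t.
∂psi/∂s = 4(s - 3)(s + 2)(s + 4); at s=-5 this is -96, so s increases.
∂psi/∂t = 6(t - 3)(t + 2); at t=0 this is -36, so t increases.
s converges to its nearest critical value -4 (a local min of the s-part); t converges to 3. The iterate converges to (-4, 3).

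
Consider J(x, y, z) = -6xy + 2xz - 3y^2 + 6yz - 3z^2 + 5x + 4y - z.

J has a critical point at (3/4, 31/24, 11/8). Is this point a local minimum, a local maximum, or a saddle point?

saddle point

The Hessian is constant: H = [[0, -6, 2], [-6, -6, 6], [2, 6, -6]].
Leading principal minors: Δ₁ = 0, Δ₂ = -36, Δ₃ = 96.
The minors fit neither the all-positive nor the alternating-sign pattern, so H is indefinite: a saddle point.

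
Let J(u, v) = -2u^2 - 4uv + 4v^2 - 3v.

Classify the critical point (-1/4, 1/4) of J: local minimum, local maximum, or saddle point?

The Hessian of J is constant: H = [[-4, -4], [-4, 8]].
det(H) = (-4)·8 − (-4)² = -48.
Since det(H) < 0, H is indefinite and the critical point is a saddle point.

saddle point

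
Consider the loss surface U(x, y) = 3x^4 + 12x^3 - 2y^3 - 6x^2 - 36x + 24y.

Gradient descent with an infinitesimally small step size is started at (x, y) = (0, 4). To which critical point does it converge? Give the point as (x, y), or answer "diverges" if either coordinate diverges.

diverges

U is separable, so gradient descent decouples: x follows -∂U/∂x, y follows -∂U/∂y.
∂U/∂x = 12(x - 1)(x + 1)(x + 3); at x=0 this is -36, so x increases.
∂U/∂y = -6(y - 2)(y + 2); at y=4 this is -72, so y increases.
The y-coordinate has no critical point in that direction and runs off to infinity.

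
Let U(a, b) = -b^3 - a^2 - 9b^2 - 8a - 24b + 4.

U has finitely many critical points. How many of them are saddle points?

U separates as a function of a plus a function of b, so ∇U=0 decouples.
∂U/∂a = -2(a + 4) = 0 at a ∈ {-4}; ∂U/∂b = -3(b + 2)(b + 4) = 0 at b ∈ {-4, -2}.
The Hessian is diagonal: diag(U_aa, U_bb). Second derivatives: U_aa(-4)=-2; U_bb(-4)=6, U_bb(-2)=-6.
Saddle points occur where the two diagonal entries have opposite signs: (-4, -4). Count: 1.

1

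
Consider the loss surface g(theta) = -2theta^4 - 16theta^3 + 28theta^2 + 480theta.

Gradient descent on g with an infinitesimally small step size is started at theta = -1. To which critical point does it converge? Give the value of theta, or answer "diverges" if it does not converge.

-4

g'(theta) = -8(theta - 3)(theta + 4)(theta + 5), so g'(-1) = 384.
Gradient descent moves in the -g' direction, i.e. theta is decreasing.
The nearest critical point in that direction is theta = -4, where g'' = 56 > 0 (a local minimum). The iterate converges there.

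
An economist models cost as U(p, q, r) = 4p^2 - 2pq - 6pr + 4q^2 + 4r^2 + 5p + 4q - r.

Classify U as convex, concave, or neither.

convex

U is quadratic, so its Hessian is the constant matrix H = [[8, -2, -6], [-2, 8, 0], [-6, 0, 8]].
Leading principal minors: 8, 60, 192.
All positive ⇒ H ≻ 0 ⇒ convex.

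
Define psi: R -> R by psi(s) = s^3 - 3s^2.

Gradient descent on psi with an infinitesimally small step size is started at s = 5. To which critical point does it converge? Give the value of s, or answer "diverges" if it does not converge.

psi'(s) = 3s(s - 2), so psi'(5) = 45.
Gradient descent moves in the -psi' direction, i.e. s is decreasing.
The nearest critical point in that direction is s = 2, where psi'' = 6 > 0 (a local minimum). The iterate converges there.

2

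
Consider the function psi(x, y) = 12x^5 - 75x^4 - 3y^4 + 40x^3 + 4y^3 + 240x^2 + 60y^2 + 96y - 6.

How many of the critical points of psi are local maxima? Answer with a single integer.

psi separates as a function of x plus a function of y, so ∇psi=0 decouples.
∂psi/∂x = 60x(x - 4)(x - 2)(x + 1) = 0 at x ∈ {-1, 0, 2, 4}; ∂psi/∂y = -12(y - 4)(y + 1)(y + 2) = 0 at y ∈ {-2, -1, 4}.
The Hessian is diagonal: diag(psi_xx, psi_yy). Second derivatives: psi_xx(-1)=-900, psi_xx(0)=480, psi_xx(2)=-720, psi_xx(4)=2400; psi_yy(-2)=-72, psi_yy(-1)=60, psi_yy(4)=-360.
Local maxima occur where both diagonal entries negative: (-1, -2), (-1, 4), (2, -2), (2, 4). Count: 4.

4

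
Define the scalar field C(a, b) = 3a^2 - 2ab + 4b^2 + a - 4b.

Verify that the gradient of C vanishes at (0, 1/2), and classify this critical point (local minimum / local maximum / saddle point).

∇C = (6a - 2b + 1, -2a + 8b - 4); substituting (0, 1/2) gives ∇C = (0, 0), so (0, 1/2) is indeed a critical point.
The Hessian of C is constant: H = [[6, -2], [-2, 8]].
det(H) = 6·8 − (-2)² = 44.
det(H) > 0 and tr(H) = 14 > 0, so H is positive definite and the point is a local minimum.

local minimum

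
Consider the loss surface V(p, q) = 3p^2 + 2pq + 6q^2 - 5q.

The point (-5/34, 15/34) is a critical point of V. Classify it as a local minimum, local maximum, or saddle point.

The Hessian of V is constant: H = [[6, 2], [2, 12]].
det(H) = 6·12 − 2² = 68.
det(H) > 0 and tr(H) = 18 > 0, so H is positive definite and the point is a local minimum.

local minimum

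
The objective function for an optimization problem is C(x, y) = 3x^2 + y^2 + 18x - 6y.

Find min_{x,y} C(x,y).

-36

C(x,y) separates as P(x) + Q(y), so its minimum is min P + min Q.
P'(x) = 6x + 18 vanishes at x ∈ {-3}; Q'(y) = 2y - 6 vanishes at y ∈ {3}.
Local minima of P (where P''>0): P(-3)=-27. Local minima of Q: Q(3)=-9.
So the global minimum of C is P(-3) + Q(3) = -27 − 9 = -36, attained at (-3, 3).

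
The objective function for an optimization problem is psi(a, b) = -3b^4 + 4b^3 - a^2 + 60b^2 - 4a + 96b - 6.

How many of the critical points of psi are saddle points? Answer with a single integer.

1

psi separates as a function of a plus a function of b, so ∇psi=0 decouples.
∂psi/∂a = -2(a + 2) = 0 at a ∈ {-2}; ∂psi/∂b = -12(b - 4)(b + 1)(b + 2) = 0 at b ∈ {-2, -1, 4}.
The Hessian is diagonal: diag(psi_aa, psi_bb). Second derivatives: psi_aa(-2)=-2; psi_bb(-2)=-72, psi_bb(-1)=60, psi_bb(4)=-360.
Saddle points occur where the two diagonal entries have opposite signs: (-2, -1). Count: 1.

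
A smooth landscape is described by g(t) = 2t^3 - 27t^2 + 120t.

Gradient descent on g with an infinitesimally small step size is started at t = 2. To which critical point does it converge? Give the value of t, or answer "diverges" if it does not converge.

g'(t) = 6(t - 5)(t - 4), so g'(2) = 36.
Gradient descent moves in the -g' direction, i.e. t is decreasing.
There is no critical point below t=2, and g' keeps the same sign, so the iterate runs off to −∞.

diverges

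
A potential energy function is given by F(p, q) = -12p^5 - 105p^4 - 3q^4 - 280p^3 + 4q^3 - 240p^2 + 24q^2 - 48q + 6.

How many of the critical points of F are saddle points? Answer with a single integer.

6

F separates as a function of p plus a function of q, so ∇F=0 decouples.
∂F/∂p = -60p(p + 1)(p + 2)(p + 4) = 0 at p ∈ {-4, -2, -1, 0}; ∂F/∂q = -12(q - 2)(q - 1)(q + 2) = 0 at q ∈ {-2, 1, 2}.
The Hessian is diagonal: diag(F_pp, F_qq). Second derivatives: F_pp(-4)=1440, F_pp(-2)=-240, F_pp(-1)=180, F_pp(0)=-480; F_qq(-2)=-144, F_qq(1)=36, F_qq(2)=-48.
Saddle points occur where the two diagonal entries have opposite signs: (-4, -2), (-4, 2), (-2, 1), (-1, -2), (-1, 2), (0, 1). Count: 6.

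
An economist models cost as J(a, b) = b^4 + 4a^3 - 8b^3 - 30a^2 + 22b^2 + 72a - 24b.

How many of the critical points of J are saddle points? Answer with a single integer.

3

J separates as a function of a plus a function of b, so ∇J=0 decouples.
∂J/∂a = 12(a - 3)(a - 2) = 0 at a ∈ {2, 3}; ∂J/∂b = 4(b - 3)(b - 2)(b - 1) = 0 at b ∈ {1, 2, 3}.
The Hessian is diagonal: diag(J_aa, J_bb). Second derivatives: J_aa(2)=-12, J_aa(3)=12; J_bb(1)=8, J_bb(2)=-4, J_bb(3)=8.
Saddle points occur where the two diagonal entries have opposite signs: (2, 1), (2, 3), (3, 2). Count: 3.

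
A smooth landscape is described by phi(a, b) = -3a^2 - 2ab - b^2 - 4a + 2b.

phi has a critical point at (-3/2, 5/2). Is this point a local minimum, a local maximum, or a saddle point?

The Hessian of phi is constant: H = [[-6, -2], [-2, -2]].
det(H) = (-6)·(-2) − (-2)² = 8.
det(H) > 0 and tr(H) = -8 < 0, so H is negative definite and the point is a local maximum.

local maximum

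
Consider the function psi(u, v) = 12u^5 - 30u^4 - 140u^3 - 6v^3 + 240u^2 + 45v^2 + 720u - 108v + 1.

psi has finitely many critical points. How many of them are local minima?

2

psi separates as a function of u plus a function of v, so ∇psi=0 decouples.
∂psi/∂u = 60(u - 3)(u - 2)(u + 1)(u + 2) = 0 at u ∈ {-2, -1, 2, 3}; ∂psi/∂v = -18(v - 3)(v - 2) = 0 at v ∈ {2, 3}.
The Hessian is diagonal: diag(psi_uu, psi_vv). Second derivatives: psi_uu(-2)=-1200, psi_uu(-1)=720, psi_uu(2)=-720, psi_uu(3)=1200; psi_vv(2)=18, psi_vv(3)=-18.
Local minima occur where both diagonal entries positive: (-1, 2), (3, 2). Count: 2.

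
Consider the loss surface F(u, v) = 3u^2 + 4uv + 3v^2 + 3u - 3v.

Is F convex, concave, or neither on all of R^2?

convex

F is quadratic, so its Hessian is the constant matrix H = [[6, 4], [4, 6]].
det(H) = 20, tr(H) = 12.
det(H) > 0 and tr(H) > 0, so H is positive definite everywhere: convex.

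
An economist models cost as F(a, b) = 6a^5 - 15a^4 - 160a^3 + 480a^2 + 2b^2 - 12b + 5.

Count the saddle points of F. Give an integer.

F separates as a function of a plus a function of b, so ∇F=0 decouples.
∂F/∂a = 30a(a - 4)(a - 2)(a + 4) = 0 at a ∈ {-4, 0, 2, 4}; ∂F/∂b = 4(b - 3) = 0 at b ∈ {3}.
The Hessian is diagonal: diag(F_aa, F_bb). Second derivatives: F_aa(-4)=-5760, F_aa(0)=960, F_aa(2)=-720, F_aa(4)=1920; F_bb(3)=4.
Saddle points occur where the two diagonal entries have opposite signs: (-4, 3), (2, 3). Count: 2.

2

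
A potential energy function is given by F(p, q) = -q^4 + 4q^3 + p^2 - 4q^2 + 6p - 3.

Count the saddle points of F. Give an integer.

F separates as a function of p plus a function of q, so ∇F=0 decouples.
∂F/∂p = 2(p + 3) = 0 at p ∈ {-3}; ∂F/∂q = -4q(q - 2)(q - 1) = 0 at q ∈ {0, 1, 2}.
The Hessian is diagonal: diag(F_pp, F_qq). Second derivatives: F_pp(-3)=2; F_qq(0)=-8, F_qq(1)=4, F_qq(2)=-8.
Saddle points occur where the two diagonal entries have opposite signs: (-3, 0), (-3, 2). Count: 2.

2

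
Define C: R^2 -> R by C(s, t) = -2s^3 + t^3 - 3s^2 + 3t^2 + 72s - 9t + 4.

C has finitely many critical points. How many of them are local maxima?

C separates as a function of s plus a function of t, so ∇C=0 decouples.
∂C/∂s = -6(s - 3)(s + 4) = 0 at s ∈ {-4, 3}; ∂C/∂t = 3(t - 1)(t + 3) = 0 at t ∈ {-3, 1}.
The Hessian is diagonal: diag(C_ss, C_tt). Second derivatives: C_ss(-4)=42, C_ss(3)=-42; C_tt(-3)=-12, C_tt(1)=12.
Local maxima occur where both diagonal entries negative: (3, -3). Count: 1.

1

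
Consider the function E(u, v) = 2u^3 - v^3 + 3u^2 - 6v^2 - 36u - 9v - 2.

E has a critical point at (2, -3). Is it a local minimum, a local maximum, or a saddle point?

local minimum

The mixed partial ∂²E/∂u∂v is 0, so the Hessian at any point is diag(E_uu, E_vv) = diag(6(2u + 1), -6(v + 2)).
At (2, -3): H = diag(30, 6).
Both eigenvalues are positive, so H is positive definite: a local minimum.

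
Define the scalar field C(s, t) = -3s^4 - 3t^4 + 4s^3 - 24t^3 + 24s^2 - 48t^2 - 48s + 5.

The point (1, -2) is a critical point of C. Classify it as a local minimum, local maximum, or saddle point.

local minimum

The mixed partial ∂²C/∂s∂t is 0, so the Hessian at any point is diag(C_ss, C_tt) = diag(12(-3s^2 + 2s + 4), -12(3t^2 + 12t + 8)).
At (1, -2): H = diag(36, 48).
Both eigenvalues are positive, so H is positive definite: a local minimum.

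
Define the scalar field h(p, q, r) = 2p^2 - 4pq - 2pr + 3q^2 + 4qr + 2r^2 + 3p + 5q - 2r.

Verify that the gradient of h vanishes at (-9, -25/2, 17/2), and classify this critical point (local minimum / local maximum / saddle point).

local minimum

∇h = (4p - 4q - 2r + 3, -4p + 6q + 4r + 5, -2p + 4q + 4r - 2); substituting (-9, -25/2, 17/2) gives ∇h = (0, 0, 0), so (-9, -25/2, 17/2) is indeed a critical point.
The Hessian is constant: H = [[4, -4, -2], [-4, 6, 4], [-2, 4, 4]].
Leading principal minors: Δ₁ = 4, Δ₂ = 8, Δ₃ = 8.
All leading minors are positive, so H is positive definite: a local minimum.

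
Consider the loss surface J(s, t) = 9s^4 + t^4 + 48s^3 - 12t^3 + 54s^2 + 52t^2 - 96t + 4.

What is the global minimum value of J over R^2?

-141

J(s,t) separates as P(s) + Q(t) + 4, so its minimum is min P + min Q + 4.
P'(s) = 36s(s + 1)(s + 3) vanishes at s ∈ {-3, -1, 0}; Q'(t) = 4(t - 4)(t - 3)(t - 2) vanishes at t ∈ {2, 3, 4}.
Local minima of P (where P''>0): P(-3)=-81, P(0)=0. Local minima of Q: Q(2)=-64, Q(4)=-64.
So the global minimum of J is P(-3) + Q(2) + 4 = -81 − 64 + 4 = -141, attained at (-3, 2).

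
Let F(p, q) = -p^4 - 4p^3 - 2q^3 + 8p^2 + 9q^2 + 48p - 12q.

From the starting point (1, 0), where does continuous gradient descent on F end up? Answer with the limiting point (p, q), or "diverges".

(-2, 1)

F is separable, so gradient descent decouples: p follows -∂F/∂p, q follows -∂F/∂q.
∂F/∂p = -4(p - 2)(p + 2)(p + 3); at p=1 this is 48, so p decreases.
∂F/∂q = -6(q - 2)(q - 1); at q=0 this is -12, so q increases.
p converges to its nearest critical value -2 (a local min of the p-part); q converges to 1. The iterate converges to (-2, 1).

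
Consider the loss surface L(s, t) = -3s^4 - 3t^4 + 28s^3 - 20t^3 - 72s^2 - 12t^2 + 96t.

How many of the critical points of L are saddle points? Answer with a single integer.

L separates as a function of s plus a function of t, so ∇L=0 decouples.
∂L/∂s = -12s(s - 4)(s - 3) = 0 at s ∈ {0, 3, 4}; ∂L/∂t = -12(t - 1)(t + 2)(t + 4) = 0 at t ∈ {-4, -2, 1}.
The Hessian is diagonal: diag(L_ss, L_tt). Second derivatives: L_ss(0)=-144, L_ss(3)=36, L_ss(4)=-48; L_tt(-4)=-120, L_tt(-2)=72, L_tt(1)=-180.
Saddle points occur where the two diagonal entries have opposite signs: (0, -2), (3, -4), (3, 1), (4, -2). Count: 4.

4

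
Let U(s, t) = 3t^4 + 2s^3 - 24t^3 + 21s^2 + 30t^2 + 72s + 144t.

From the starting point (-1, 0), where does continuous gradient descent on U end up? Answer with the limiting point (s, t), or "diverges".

U is separable, so gradient descent decouples: s follows -∂U/∂s, t follows -∂U/∂t.
∂U/∂s = 6(s + 3)(s + 4); at s=-1 this is 36, so s decreases.
∂U/∂t = 12(t - 4)(t - 3)(t + 1); at t=0 this is 144, so t decreases.
s converges to its nearest critical value -3 (a local min of the s-part); t converges to -1. The iterate converges to (-3, -1).

(-3, -1)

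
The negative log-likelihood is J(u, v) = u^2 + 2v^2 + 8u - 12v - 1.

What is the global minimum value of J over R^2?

J(u,v) separates as P(u) + Q(v) − 1, so its minimum is min P + min Q − 1.
P'(u) = 2u + 8 vanishes at u ∈ {-4}; Q'(v) = 4v - 12 vanishes at v ∈ {3}.
Local minima of P (where P''>0): P(-4)=-16. Local minima of Q: Q(3)=-18.
So the global minimum of J is P(-4) + Q(3) − 1 = -16 − 18 − 1 = -35, attained at (-4, 3).

-35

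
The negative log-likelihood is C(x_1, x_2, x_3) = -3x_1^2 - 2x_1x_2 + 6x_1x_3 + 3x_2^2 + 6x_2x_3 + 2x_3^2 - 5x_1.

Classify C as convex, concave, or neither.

C is quadratic, so its Hessian is the constant matrix H = [[-6, -2, 6], [-2, 6, 6], [6, 6, 4]].
Leading principal minors: -6, -40, -304.
Neither pattern holds ⇒ H is indefinite ⇒ neither convex nor concave.

neither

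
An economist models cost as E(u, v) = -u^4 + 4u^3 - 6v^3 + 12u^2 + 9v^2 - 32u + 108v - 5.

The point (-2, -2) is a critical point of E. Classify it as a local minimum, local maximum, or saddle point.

The mixed partial ∂²E/∂u∂v is 0, so the Hessian at any point is diag(E_uu, E_vv) = diag(12(-u^2 + 2u + 2), 18(-2v + 1)).
At (-2, -2): H = diag(-72, 90).
The eigenvalues have opposite signs, so H is indefinite: a saddle point.

saddle point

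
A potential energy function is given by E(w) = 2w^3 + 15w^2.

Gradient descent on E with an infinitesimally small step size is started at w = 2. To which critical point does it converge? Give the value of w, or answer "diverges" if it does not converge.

0

E'(w) = 6w(w + 5), so E'(2) = 84.
Gradient descent moves in the -E' direction, i.e. w is decreasing.
The nearest critical point in that direction is w = 0, where E'' = 30 > 0 (a local minimum). The iterate converges there.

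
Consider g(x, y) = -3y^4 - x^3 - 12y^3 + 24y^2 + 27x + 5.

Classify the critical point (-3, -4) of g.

saddle point

The mixed partial ∂²g/∂x∂y is 0, so the Hessian at any point is diag(g_xx, g_yy) = diag(-6x, 12(-3y^2 - 6y + 4)).
At (-3, -4): H = diag(18, -240).
The eigenvalues have opposite signs, so H is indefinite: a saddle point.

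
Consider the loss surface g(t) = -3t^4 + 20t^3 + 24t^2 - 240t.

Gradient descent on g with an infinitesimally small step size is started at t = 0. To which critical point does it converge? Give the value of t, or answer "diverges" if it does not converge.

g'(t) = -12(t - 5)(t - 2)(t + 2), so g'(0) = -240.
Gradient descent moves in the -g' direction, i.e. t is increasing.
The nearest critical point in that direction is t = 2, where g'' = 144 > 0 (a local minimum). The iterate converges there.

2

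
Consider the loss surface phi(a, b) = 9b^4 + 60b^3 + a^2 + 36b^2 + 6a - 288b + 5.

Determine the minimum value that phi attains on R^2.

-187

phi(a,b) separates as P(a) + Q(b) + 5, so its minimum is min P + min Q + 5.
P'(a) = 2a + 6 vanishes at a ∈ {-3}; Q'(b) = 36(b - 1)(b + 2)(b + 4) vanishes at b ∈ {-4, -2, 1}.
Local minima of P (where P''>0): P(-3)=-9. Local minima of Q: Q(-4)=192, Q(1)=-183.
So the global minimum of phi is P(-3) + Q(1) + 5 = -9 − 183 + 5 = -187, attained at (-3, 1).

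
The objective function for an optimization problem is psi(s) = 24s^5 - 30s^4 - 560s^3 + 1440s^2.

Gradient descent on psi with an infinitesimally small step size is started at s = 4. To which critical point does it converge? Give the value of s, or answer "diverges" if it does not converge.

psi'(s) = 120s(s - 3)(s - 2)(s + 4), so psi'(4) = 7680.
Gradient descent moves in the -psi' direction, i.e. s is decreasing.
The nearest critical point in that direction is s = 3, where psi'' = 2520 > 0 (a local minimum). The iterate converges there.

3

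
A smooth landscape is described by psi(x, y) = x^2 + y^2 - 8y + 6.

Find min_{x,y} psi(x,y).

psi(x,y) separates as P(x) + Q(y) + 6, so its minimum is min P + min Q + 6.
P'(x) = 2x vanishes at x ∈ {0}; Q'(y) = 2y - 8 vanishes at y ∈ {4}.
Local minima of P (where P''>0): P(0)=0. Local minima of Q: Q(4)=-16.
So the global minimum of psi is P(0) + Q(4) + 6 = 0 − 16 + 6 = -10, attained at (0, 4).

-10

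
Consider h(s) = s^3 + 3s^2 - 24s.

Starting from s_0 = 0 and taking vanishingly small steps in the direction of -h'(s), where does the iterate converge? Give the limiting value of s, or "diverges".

h'(s) = 3(s - 2)(s + 4), so h'(0) = -24.
Gradient descent moves in the -h' direction, i.e. s is increasing.
The nearest critical point in that direction is s = 2, where h'' = 18 > 0 (a local minimum). The iterate converges there.

2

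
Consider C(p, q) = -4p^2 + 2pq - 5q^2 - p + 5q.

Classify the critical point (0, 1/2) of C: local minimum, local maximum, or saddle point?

The Hessian of C is constant: H = [[-8, 2], [2, -10]].
det(H) = (-8)·(-10) − 2² = 76.
det(H) > 0 and tr(H) = -18 < 0, so H is negative definite and the point is a local maximum.

local maximum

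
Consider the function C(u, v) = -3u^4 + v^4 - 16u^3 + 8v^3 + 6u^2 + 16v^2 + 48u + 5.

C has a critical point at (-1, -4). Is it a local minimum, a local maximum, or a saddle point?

local minimum

The mixed partial ∂²C/∂u∂v is 0, so the Hessian at any point is diag(C_uu, C_vv) = diag(12(-3u^2 - 8u + 1), 4(3v^2 + 12v + 8)).
At (-1, -4): H = diag(72, 32).
Both eigenvalues are positive, so H is positive definite: a local minimum.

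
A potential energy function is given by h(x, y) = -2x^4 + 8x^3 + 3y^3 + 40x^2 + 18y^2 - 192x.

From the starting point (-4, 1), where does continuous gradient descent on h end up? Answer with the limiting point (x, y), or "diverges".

h is separable, so gradient descent decouples: x follows -∂h/∂x, y follows -∂h/∂y.
∂h/∂x = -8(x - 4)(x - 2)(x + 3); at x=-4 this is 384, so x decreases.
∂h/∂y = 9y(y + 4); at y=1 this is 45, so y decreases.
The x-coordinate has no critical point in that direction and runs off to infinity.

diverges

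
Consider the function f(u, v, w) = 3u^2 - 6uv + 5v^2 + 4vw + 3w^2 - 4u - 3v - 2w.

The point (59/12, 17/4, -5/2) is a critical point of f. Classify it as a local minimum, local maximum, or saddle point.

The Hessian is constant: H = [[6, -6, 0], [-6, 10, 4], [0, 4, 6]].
Leading principal minors: Δ₁ = 6, Δ₂ = 24, Δ₃ = 48.
All leading minors are positive, so H is positive definite: a local minimum.

local minimum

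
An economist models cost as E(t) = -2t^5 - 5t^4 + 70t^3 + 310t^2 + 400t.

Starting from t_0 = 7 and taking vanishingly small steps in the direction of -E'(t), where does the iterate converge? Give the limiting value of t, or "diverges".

diverges

E'(t) = -10(t - 5)(t + 1)(t + 2)(t + 4), so E'(7) = -15840.
Gradient descent moves in the -E' direction, i.e. t is increasing.
There is no critical point above t=7, and E' keeps the same sign, so the iterate runs off to +∞.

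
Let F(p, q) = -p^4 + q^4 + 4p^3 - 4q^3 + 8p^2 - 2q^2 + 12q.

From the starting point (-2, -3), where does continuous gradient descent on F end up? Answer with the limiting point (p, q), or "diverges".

diverges

F is separable, so gradient descent decouples: p follows -∂F/∂p, q follows -∂F/∂q.
∂F/∂p = -4p(p - 4)(p + 1); at p=-2 this is 48, so p decreases.
∂F/∂q = 4(q - 3)(q - 1)(q + 1); at q=-3 this is -192, so q increases.
The p-coordinate has no critical point in that direction and runs off to infinity.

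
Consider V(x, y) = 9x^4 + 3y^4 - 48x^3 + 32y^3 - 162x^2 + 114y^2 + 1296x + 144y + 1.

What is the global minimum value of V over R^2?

-3379

V(x,y) separates as P(x) + Q(y) + 1, so its minimum is min P + min Q + 1.
P'(x) = 36(x - 4)(x - 3)(x + 3) vanishes at x ∈ {-3, 3, 4}; Q'(y) = 12(y + 1)(y + 3)(y + 4) vanishes at y ∈ {-4, -3, -1}.
Local minima of P (where P''>0): P(-3)=-3321, P(4)=1824. Local minima of Q: Q(-4)=-32, Q(-1)=-59.
So the global minimum of V is P(-3) + Q(-1) + 1 = -3321 − 59 + 1 = -3379, attained at (-3, -1).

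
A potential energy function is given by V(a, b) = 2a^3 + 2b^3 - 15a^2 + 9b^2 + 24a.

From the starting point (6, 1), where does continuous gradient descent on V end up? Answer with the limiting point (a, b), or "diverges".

(4, 0)

V is separable, so gradient descent decouples: a follows -∂V/∂a, b follows -∂V/∂b.
∂V/∂a = 6(a - 4)(a - 1); at a=6 this is 60, so a decreases.
∂V/∂b = 6b(b + 3); at b=1 this is 24, so b decreases.
a converges to its nearest critical value 4 (a local min of the a-part); b converges to 0. The iterate converges to (4, 0).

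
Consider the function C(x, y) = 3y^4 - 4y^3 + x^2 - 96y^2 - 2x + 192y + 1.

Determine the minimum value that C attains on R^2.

-1280

C(x,y) separates as P(x) + Q(y) + 1, so its minimum is min P + min Q + 1.
P'(x) = 2x - 2 vanishes at x ∈ {1}; Q'(y) = 12(y - 4)(y - 1)(y + 4) vanishes at y ∈ {-4, 1, 4}.
Local minima of P (where P''>0): P(1)=-1. Local minima of Q: Q(-4)=-1280, Q(4)=-256.
So the global minimum of C is P(1) + Q(-4) + 1 = -1 − 1280 + 1 = -1280, attained at (1, -4).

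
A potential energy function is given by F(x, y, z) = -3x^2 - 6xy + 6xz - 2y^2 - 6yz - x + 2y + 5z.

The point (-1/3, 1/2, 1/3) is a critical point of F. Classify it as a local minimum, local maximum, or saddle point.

saddle point

The Hessian is constant: H = [[-6, -6, 6], [-6, -4, -6], [6, -6, 0]].
Leading principal minors: Δ₁ = -6, Δ₂ = -12, Δ₃ = 792.
The minors fit neither the all-positive nor the alternating-sign pattern, so H is indefinite: a saddle point.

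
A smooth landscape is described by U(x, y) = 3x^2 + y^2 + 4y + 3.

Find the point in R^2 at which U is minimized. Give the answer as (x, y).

(0, -2)

U(x,y) separates as P(x) + Q(y) + 3, so its minimum is min P + min Q + 3.
P'(x) = 6x vanishes at x ∈ {0}; Q'(y) = 2y + 4 vanishes at y ∈ {-2}.
Local minima of P (where P''>0): P(0)=0. Local minima of Q: Q(-2)=-4.
So the global minimum of U is P(0) + Q(-2) + 3 = 0 − 4 + 3 = -1, attained at (0, -2).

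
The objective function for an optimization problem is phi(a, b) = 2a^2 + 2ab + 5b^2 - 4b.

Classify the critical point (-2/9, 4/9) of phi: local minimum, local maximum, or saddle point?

The Hessian of phi is constant: H = [[4, 2], [2, 10]].
det(H) = 4·10 − 2² = 36.
det(H) > 0 and tr(H) = 14 > 0, so H is positive definite and the point is a local minimum.

local minimum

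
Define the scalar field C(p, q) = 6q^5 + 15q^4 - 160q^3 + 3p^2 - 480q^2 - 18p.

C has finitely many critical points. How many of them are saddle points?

2

C separates as a function of p plus a function of q, so ∇C=0 decouples.
∂C/∂p = 6(p - 3) = 0 at p ∈ {3}; ∂C/∂q = 30q(q - 4)(q + 2)(q + 4) = 0 at q ∈ {-4, -2, 0, 4}.
The Hessian is diagonal: diag(C_pp, C_qq). Second derivatives: C_pp(3)=6; C_qq(-4)=-1920, C_qq(-2)=720, C_qq(0)=-960, C_qq(4)=5760.
Saddle points occur where the two diagonal entries have opposite signs: (3, -4), (3, 0). Count: 2.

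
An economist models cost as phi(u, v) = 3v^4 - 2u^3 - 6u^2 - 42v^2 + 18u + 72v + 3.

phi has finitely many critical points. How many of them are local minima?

phi separates as a function of u plus a function of v, so ∇phi=0 decouples.
∂phi/∂u = -6(u - 1)(u + 3) = 0 at u ∈ {-3, 1}; ∂phi/∂v = 12(v - 2)(v - 1)(v + 3) = 0 at v ∈ {-3, 1, 2}.
The Hessian is diagonal: diag(phi_uu, phi_vv). Second derivatives: phi_uu(-3)=24, phi_uu(1)=-24; phi_vv(-3)=240, phi_vv(1)=-48, phi_vv(2)=60.
Local minima occur where both diagonal entries positive: (-3, -3), (-3, 2). Count: 2.

2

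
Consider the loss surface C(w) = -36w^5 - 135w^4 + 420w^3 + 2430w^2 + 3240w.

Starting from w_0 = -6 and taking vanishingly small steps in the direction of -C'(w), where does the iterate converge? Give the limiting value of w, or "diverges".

-3

C'(w) = -180(w - 3)(w + 1)(w + 2)(w + 3), so C'(-6) = -97200.
Gradient descent moves in the -C' direction, i.e. w is increasing.
The nearest critical point in that direction is w = -3, where C'' = 2160 > 0 (a local minimum). The iterate converges there.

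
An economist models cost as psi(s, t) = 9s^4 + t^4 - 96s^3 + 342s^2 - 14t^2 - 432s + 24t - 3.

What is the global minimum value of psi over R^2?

-297

psi(s,t) separates as P(s) + Q(t) − 3, so its minimum is min P + min Q − 3.
P'(s) = 36(s - 4)(s - 3)(s - 1) vanishes at s ∈ {1, 3, 4}; Q'(t) = 4(t - 2)(t - 1)(t + 3) vanishes at t ∈ {-3, 1, 2}.
Local minima of P (where P''>0): P(1)=-177, P(4)=-96. Local minima of Q: Q(-3)=-117, Q(2)=8.
So the global minimum of psi is P(1) + Q(-3) − 3 = -177 − 117 − 3 = -297, attained at (1, -3).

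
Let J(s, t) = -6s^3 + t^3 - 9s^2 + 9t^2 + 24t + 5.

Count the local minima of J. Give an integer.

J separates as a function of s plus a function of t, so ∇J=0 decouples.
∂J/∂s = -18s(s + 1) = 0 at s ∈ {-1, 0}; ∂J/∂t = 3(t + 2)(t + 4) = 0 at t ∈ {-4, -2}.
The Hessian is diagonal: diag(J_ss, J_tt). Second derivatives: J_ss(-1)=18, J_ss(0)=-18; J_tt(-4)=-6, J_tt(-2)=6.
Local minima occur where both diagonal entries positive: (-1, -2). Count: 1.

1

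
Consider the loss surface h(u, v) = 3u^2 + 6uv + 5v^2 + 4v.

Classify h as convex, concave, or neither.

convex

h is quadratic, so its Hessian is the constant matrix H = [[6, 6], [6, 10]].
det(H) = 24, tr(H) = 16.
det(H) > 0 and tr(H) > 0, so H is positive definite everywhere: convex.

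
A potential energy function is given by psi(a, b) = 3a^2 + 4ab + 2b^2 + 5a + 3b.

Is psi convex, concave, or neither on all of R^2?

psi is quadratic, so its Hessian is the constant matrix H = [[6, 4], [4, 4]].
det(H) = 8, tr(H) = 10.
det(H) > 0 and tr(H) > 0, so H is positive definite everywhere: convex.

convex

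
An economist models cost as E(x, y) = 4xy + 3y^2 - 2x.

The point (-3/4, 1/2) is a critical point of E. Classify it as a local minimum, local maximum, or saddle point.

The Hessian of E is constant: H = [[0, 4], [4, 6]].
det(H) = 0·6 − 4² = -16.
Since det(H) < 0, H is indefinite and the critical point is a saddle point.

saddle point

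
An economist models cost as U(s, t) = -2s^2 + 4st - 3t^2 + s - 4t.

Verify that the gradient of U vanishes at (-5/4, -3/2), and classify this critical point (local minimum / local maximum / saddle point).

∇U = (-4s + 4t + 1, 4s - 6t - 4); substituting (-5/4, -3/2) gives ∇U = (0, 0), so (-5/4, -3/2) is indeed a critical point.
The Hessian of U is constant: H = [[-4, 4], [4, -6]].
det(H) = (-4)·(-6) − 4² = 8.
det(H) > 0 and tr(H) = -10 < 0, so H is negative definite and the point is a local maximum.

local maximum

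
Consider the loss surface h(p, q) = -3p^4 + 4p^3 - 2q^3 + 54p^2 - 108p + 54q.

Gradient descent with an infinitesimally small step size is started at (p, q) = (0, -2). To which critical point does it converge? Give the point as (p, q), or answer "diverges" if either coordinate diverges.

h is separable, so gradient descent decouples: p follows -∂h/∂p, q follows -∂h/∂q.
∂h/∂p = -12(p - 3)(p - 1)(p + 3); at p=0 this is -108, so p increases.
∂h/∂q = -6(q - 3)(q + 3); at q=-2 this is 30, so q decreases.
p converges to its nearest critical value 1 (a local min of the p-part); q converges to -3. The iterate converges to (1, -3).

(1, -3)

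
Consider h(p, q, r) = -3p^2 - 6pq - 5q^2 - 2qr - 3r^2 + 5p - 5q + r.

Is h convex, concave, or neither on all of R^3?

concave

h is quadratic, so its Hessian is the constant matrix H = [[-6, -6, 0], [-6, -10, -2], [0, -2, -6]].
Leading principal minors: -6, 24, -120.
Signs alternate −, +, − ⇒ H ≺ 0 ⇒ concave.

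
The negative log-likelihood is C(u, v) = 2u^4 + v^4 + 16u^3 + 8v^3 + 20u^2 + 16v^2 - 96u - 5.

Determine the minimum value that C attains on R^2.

C(u,v) separates as P(u) + Q(v) − 5, so its minimum is min P + min Q − 5.
P'(u) = 8(u - 1)(u + 3)(u + 4) vanishes at u ∈ {-4, -3, 1}; Q'(v) = 4v(v + 2)(v + 4) vanishes at v ∈ {-4, -2, 0}.
Local minima of P (where P''>0): P(-4)=192, P(1)=-58. Local minima of Q: Q(-4)=0, Q(0)=0.
So the global minimum of C is P(1) + Q(-4) − 5 = -58 + 0 − 5 = -63, attained at (1, -4).

-63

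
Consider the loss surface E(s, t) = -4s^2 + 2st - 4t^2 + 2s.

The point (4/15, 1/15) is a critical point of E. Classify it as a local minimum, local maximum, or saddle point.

local maximum

The Hessian of E is constant: H = [[-8, 2], [2, -8]].
det(H) = (-8)·(-8) − 2² = 60.
det(H) > 0 and tr(H) = -16 < 0, so H is negative definite and the point is a local maximum.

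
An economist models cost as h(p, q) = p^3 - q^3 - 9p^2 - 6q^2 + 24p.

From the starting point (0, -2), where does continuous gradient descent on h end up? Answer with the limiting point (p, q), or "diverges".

diverges

h is separable, so gradient descent decouples: p follows -∂h/∂p, q follows -∂h/∂q.
∂h/∂p = 3(p - 4)(p - 2); at p=0 this is 24, so p decreases.
∂h/∂q = -3q(q + 4); at q=-2 this is 12, so q decreases.
The p-coordinate has no critical point in that direction and runs off to infinity.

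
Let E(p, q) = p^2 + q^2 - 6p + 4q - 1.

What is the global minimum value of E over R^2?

E(p,q) separates as A(p) + B(q) − 1, so its minimum is min A + min B − 1.
A'(p) = 2p - 6 vanishes at p ∈ {3}; B'(q) = 2q + 4 vanishes at q ∈ {-2}.
Local minima of A (where A''>0): A(3)=-9. Local minima of B: B(-2)=-4.
So the global minimum of E is A(3) + B(-2) − 1 = -9 − 4 − 1 = -14, attained at (3, -2).

-14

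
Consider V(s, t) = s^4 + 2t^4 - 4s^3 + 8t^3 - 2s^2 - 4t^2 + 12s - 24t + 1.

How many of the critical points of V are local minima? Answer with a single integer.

4

V separates as a function of s plus a function of t, so ∇V=0 decouples.
∂V/∂s = 4(s - 3)(s - 1)(s + 1) = 0 at s ∈ {-1, 1, 3}; ∂V/∂t = 8(t - 1)(t + 1)(t + 3) = 0 at t ∈ {-3, -1, 1}.
The Hessian is diagonal: diag(V_ss, V_tt). Second derivatives: V_ss(-1)=32, V_ss(1)=-16, V_ss(3)=32; V_tt(-3)=64, V_tt(-1)=-32, V_tt(1)=64.
Local minima occur where both diagonal entries positive: (-1, -3), (-1, 1), (3, -3), (3, 1). Count: 4.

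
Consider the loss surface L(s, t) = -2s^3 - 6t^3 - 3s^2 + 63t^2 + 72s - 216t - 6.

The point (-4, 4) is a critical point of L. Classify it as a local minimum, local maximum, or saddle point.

saddle point

The mixed partial ∂²L/∂s∂t is 0, so the Hessian at any point is diag(L_ss, L_tt) = diag(-6(2s + 1), 18(-2t + 7)).
At (-4, 4): H = diag(42, -18).
The eigenvalues have opposite signs, so H is indefinite: a saddle point.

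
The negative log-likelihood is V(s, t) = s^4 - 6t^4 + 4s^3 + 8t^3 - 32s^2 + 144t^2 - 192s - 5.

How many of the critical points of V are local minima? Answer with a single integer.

V separates as a function of s plus a function of t, so ∇V=0 decouples.
∂V/∂s = 4(s - 4)(s + 3)(s + 4) = 0 at s ∈ {-4, -3, 4}; ∂V/∂t = -24t(t - 4)(t + 3) = 0 at t ∈ {-3, 0, 4}.
The Hessian is diagonal: diag(V_ss, V_tt). Second derivatives: V_ss(-4)=32, V_ss(-3)=-28, V_ss(4)=224; V_tt(-3)=-504, V_tt(0)=288, V_tt(4)=-672.
Local minima occur where both diagonal entries positive: (-4, 0), (4, 0). Count: 2.

2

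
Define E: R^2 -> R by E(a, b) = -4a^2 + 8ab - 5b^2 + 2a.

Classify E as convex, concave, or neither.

E is quadratic, so its Hessian is the constant matrix H = [[-8, 8], [8, -10]].
det(H) = 16, tr(H) = -18.
det(H) > 0 and tr(H) < 0, so H is negative definite everywhere: concave.

concave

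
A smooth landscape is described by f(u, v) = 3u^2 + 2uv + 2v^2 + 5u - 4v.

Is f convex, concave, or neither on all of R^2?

convex

f is quadratic, so its Hessian is the constant matrix H = [[6, 2], [2, 4]].
det(H) = 20, tr(H) = 10.
det(H) > 0 and tr(H) > 0, so H is positive definite everywhere: convex.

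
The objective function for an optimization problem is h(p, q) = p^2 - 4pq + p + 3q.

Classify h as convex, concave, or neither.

neither

h is quadratic, so its Hessian is the constant matrix H = [[2, -4], [-4, 0]].
det(H) = -16, tr(H) = 2.
det(H) < 0, so H is indefinite: neither convex nor concave.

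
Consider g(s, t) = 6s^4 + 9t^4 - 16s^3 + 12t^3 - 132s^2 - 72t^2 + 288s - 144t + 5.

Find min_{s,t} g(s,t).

-1465

g(s,t) separates as P(s) + Q(t) + 5, so its minimum is min P + min Q + 5.
P'(s) = 24(s - 4)(s - 1)(s + 3) vanishes at s ∈ {-3, 1, 4}; Q'(t) = 36(t - 2)(t + 1)(t + 2) vanishes at t ∈ {-2, -1, 2}.
Local minima of P (where P''>0): P(-3)=-1134, P(4)=-448. Local minima of Q: Q(-2)=48, Q(2)=-336.
So the global minimum of g is P(-3) + Q(2) + 5 = -1134 − 336 + 5 = -1465, attained at (-3, 2).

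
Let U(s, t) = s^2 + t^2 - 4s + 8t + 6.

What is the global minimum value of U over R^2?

-14

U(s,t) separates as P(s) + Q(t) + 6, so its minimum is min P + min Q + 6.
P'(s) = 2s - 4 vanishes at s ∈ {2}; Q'(t) = 2(t + 4) vanishes at t ∈ {-4}.
Local minima of P (where P''>0): P(2)=-4. Local minima of Q: Q(-4)=-16.
So the global minimum of U is P(2) + Q(-4) + 6 = -4 − 16 + 6 = -14, attained at (2, -4).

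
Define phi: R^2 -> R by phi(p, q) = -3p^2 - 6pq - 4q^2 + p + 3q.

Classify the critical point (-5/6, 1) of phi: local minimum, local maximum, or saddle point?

local maximum

The Hessian of phi is constant: H = [[-6, -6], [-6, -8]].
det(H) = (-6)·(-8) − (-6)² = 12.
det(H) > 0 and tr(H) = -14 < 0, so H is negative definite and the point is a local maximum.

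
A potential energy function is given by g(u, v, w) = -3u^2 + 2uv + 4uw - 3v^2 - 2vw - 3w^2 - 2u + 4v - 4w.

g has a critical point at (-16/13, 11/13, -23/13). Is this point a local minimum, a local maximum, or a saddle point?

local maximum

The Hessian is constant: H = [[-6, 2, 4], [2, -6, -2], [4, -2, -6]].
Leading principal minors: Δ₁ = -6, Δ₂ = 32, Δ₃ = -104.
The minors alternate sign starting negative (−, +, −), so H is negative definite: a local maximum.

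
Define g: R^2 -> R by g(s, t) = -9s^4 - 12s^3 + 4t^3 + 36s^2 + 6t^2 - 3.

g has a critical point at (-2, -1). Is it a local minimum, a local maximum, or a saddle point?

local maximum

The mixed partial ∂²g/∂s∂t is 0, so the Hessian at any point is diag(g_ss, g_tt) = diag(36(-3s^2 - 2s + 2), 12(2t + 1)).
At (-2, -1): H = diag(-216, -12).
Both eigenvalues are negative, so H is negative definite: a local maximum.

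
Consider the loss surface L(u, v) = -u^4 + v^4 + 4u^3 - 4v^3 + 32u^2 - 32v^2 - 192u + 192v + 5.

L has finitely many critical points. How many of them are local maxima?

L separates as a function of u plus a function of v, so ∇L=0 decouples.
∂L/∂u = -4(u - 4)(u - 3)(u + 4) = 0 at u ∈ {-4, 3, 4}; ∂L/∂v = 4(v - 4)(v - 3)(v + 4) = 0 at v ∈ {-4, 3, 4}.
The Hessian is diagonal: diag(L_uu, L_vv). Second derivatives: L_uu(-4)=-224, L_uu(3)=28, L_uu(4)=-32; L_vv(-4)=224, L_vv(3)=-28, L_vv(4)=32.
Local maxima occur where both diagonal entries negative: (-4, 3), (4, 3). Count: 2.

2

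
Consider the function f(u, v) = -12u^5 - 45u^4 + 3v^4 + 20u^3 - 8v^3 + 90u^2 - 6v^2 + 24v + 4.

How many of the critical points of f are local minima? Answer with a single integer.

4

f separates as a function of u plus a function of v, so ∇f=0 decouples.
∂f/∂u = -60u(u - 1)(u + 1)(u + 3) = 0 at u ∈ {-3, -1, 0, 1}; ∂f/∂v = 12(v - 2)(v - 1)(v + 1) = 0 at v ∈ {-1, 1, 2}.
The Hessian is diagonal: diag(f_uu, f_vv). Second derivatives: f_uu(-3)=1440, f_uu(-1)=-240, f_uu(0)=180, f_uu(1)=-480; f_vv(-1)=72, f_vv(1)=-24, f_vv(2)=36.
Local minima occur where both diagonal entries positive: (-3, -1), (-3, 2), (0, -1), (0, 2). Count: 4.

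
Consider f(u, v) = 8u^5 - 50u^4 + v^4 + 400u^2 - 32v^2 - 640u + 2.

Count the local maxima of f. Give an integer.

2

f separates as a function of u plus a function of v, so ∇f=0 decouples.
∂f/∂u = 40(u - 4)(u - 2)(u - 1)(u + 2) = 0 at u ∈ {-2, 1, 2, 4}; ∂f/∂v = 4v(v - 4)(v + 4) = 0 at v ∈ {-4, 0, 4}.
The Hessian is diagonal: diag(f_uu, f_vv). Second derivatives: f_uu(-2)=-2880, f_uu(1)=360, f_uu(2)=-320, f_uu(4)=1440; f_vv(-4)=128, f_vv(0)=-64, f_vv(4)=128.
Local maxima occur where both diagonal entries negative: (-2, 0), (2, 0). Count: 2.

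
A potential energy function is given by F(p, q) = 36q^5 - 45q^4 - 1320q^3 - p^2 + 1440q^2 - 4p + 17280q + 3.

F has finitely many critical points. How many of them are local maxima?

2

F separates as a function of p plus a function of q, so ∇F=0 decouples.
∂F/∂p = -2(p + 2) = 0 at p ∈ {-2}; ∂F/∂q = 180(q - 4)(q - 3)(q + 2)(q + 4) = 0 at q ∈ {-4, -2, 3, 4}.
The Hessian is diagonal: diag(F_pp, F_qq). Second derivatives: F_pp(-2)=-2; F_qq(-4)=-20160, F_qq(-2)=10800, F_qq(3)=-6300, F_qq(4)=8640.
Local maxima occur where both diagonal entries negative: (-2, -4), (-2, 3). Count: 2.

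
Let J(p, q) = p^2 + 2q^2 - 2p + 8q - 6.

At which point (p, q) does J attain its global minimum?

J(p,q) separates as A(p) + B(q) − 6, so its minimum is min A + min B − 6.
A'(p) = 2p - 2 vanishes at p ∈ {1}; B'(q) = 4q + 8 vanishes at q ∈ {-2}.
Local minima of A (where A''>0): A(1)=-1. Local minima of B: B(-2)=-8.
So the global minimum of J is A(1) + B(-2) − 6 = -1 − 8 − 6 = -15, attained at (1, -2).

(1, -2)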